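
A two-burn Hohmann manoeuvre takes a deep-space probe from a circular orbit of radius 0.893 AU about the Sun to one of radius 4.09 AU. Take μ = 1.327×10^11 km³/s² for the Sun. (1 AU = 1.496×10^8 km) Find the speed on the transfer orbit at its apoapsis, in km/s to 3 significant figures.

In km: r₁ = 0.893 × 1.496×10^8 = 1.335928×10^8 km; r₂ = 4.09 × 1.496×10^8 = 6.11864×10^8 km.
Transfer-ellipse semi-major axis a_t = (r₁ + r₂)/2 = (1.335928×10^8 + 6.11864×10^8)/2 = 3.727284×10^8 km.
The apoapsis of the transfer ellipse is at r = 6.11864×10^8 km.
From the vis-viva equation, v = √[μ(2/r − 1/a_t)] = 8.817 km/s.

v = 8.82 km/s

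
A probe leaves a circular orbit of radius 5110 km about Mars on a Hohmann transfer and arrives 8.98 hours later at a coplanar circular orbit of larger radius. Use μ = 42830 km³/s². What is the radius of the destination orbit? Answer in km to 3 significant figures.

r₂ = 28000 km

Transfer time t = 8.98 hours = 32328 s, and t = π√(a_t³/μ).
So a_t = (μ t²/π²)^(1/3) = (42830 × (32328)² / π²)^(1/3) = 16553 km.
Since a_t = (r₁ + r₂)/2, r₂ = 2a_t − r₁ = 2×16553 − 5110 = 27996 km.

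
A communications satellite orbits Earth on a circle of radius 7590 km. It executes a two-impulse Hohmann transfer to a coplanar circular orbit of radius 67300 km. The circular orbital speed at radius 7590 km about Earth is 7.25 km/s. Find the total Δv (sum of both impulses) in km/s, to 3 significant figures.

From the circular-orbit relation v² = μ/r at r = 7590 km: μ = v²r = (7.25)² × 7590 = 3.98949×10^5 km³/s².
Semi-major axis of the transfer orbit: a_t = (7590 + 67300)/2 = 37445 km.
At r₁ the circular-orbit speed is v₁ = √(μ/r₁) = 7.2500 km/s.
On the transfer ellipse at r₁, vis-viva gives v_p = √[μ(2/r₁ − 1/a_t)] = 9.7196 km/s.
First burn Δv₁ = |v_p − v₁| = 2.4696 km/s.
At r₂, v₂ = √(μ/r₂) = 2.43473 km/s.
Transfer-orbit speed at r₂: v_a = √[μ(2/r₂ − 1/a_t)] = 1.09616 km/s.
Second burn Δv₂ = |v₂ − v_a| = 1.3386 km/s.
Total Δv = Δv₁ + Δv₂ = 3.808 km/s.

Δv = 3.81 km/s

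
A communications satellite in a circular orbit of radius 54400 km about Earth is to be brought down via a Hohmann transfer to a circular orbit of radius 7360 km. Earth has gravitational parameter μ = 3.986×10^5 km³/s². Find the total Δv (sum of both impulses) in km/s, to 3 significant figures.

The Hohmann ellipse has a_t = (r₁ + r₂)/2 = 30880 km.
Circular speed at r₁: v₁ = √(μ/r₁) = √(3.986×10^5/54400) = 2.7069 km/s.
On the transfer ellipse at r₁, vis-viva equation gives v_a = √[μ(2/r₁ − 1/a_t)] = 1.3215 km/s.
First burn Δv₁ = |v_a − v₁| = 1.3854 km/s.
Circular speed at r₂: v₂ = √(μ/r₂) = 7.3592 km/s.
Transfer-orbit speed at r₂: v_p = √[μ(2/r₂ − 1/a_t)] = 9.7677 km/s.
Second burn Δv₂ = |v₂ − v_p| = 2.4085 km/s.
Δv = Δv₁ + Δv₂ = 1.3854 + 2.4085 = 3.794 km/s.

Δv = 3.79 km/s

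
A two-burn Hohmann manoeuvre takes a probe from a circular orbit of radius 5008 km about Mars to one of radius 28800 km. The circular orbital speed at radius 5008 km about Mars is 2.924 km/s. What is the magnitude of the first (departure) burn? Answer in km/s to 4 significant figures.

From the circular-orbit relation v² = μ/r at r = 5008 km: μ = v²r = (2.924)² × 5008 = 42817.3 km³/s².
Semi-major axis of the transfer orbit: a_t = (5008 + 28800)/2 = 16904 km.
On the circular orbit at r = 5008 km, v_c = √(μ/r) = 2.9240 km/s.
Vis-viva on the transfer ellipse at r = 5008 km gives v_t = √[μ(2/r − 1/a_t)] = 3.8166 km/s.
Δv₁ = |v_t − v_c| = |3.8166 − 2.9240| = 0.8926 km/s.

Δv₁ = 0.8926 km/s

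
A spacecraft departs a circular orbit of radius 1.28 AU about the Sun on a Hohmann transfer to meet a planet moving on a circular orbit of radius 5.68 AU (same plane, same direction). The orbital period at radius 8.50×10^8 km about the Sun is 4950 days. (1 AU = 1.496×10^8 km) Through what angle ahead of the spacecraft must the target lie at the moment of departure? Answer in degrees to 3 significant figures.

φ = 93.7°

From Kepler's third law T² = 4π²r³/μ at r = 8.50×10^8 km, T = 4950 days = 4950 × 86400 s = 4.2768×10^8 s: μ = 4π²r³/T² = 1.32550×10^11 km³/s².
In km: r₁ = 1.28 × 1.496×10^8 = 1.91488×10^8 km; r₂ = 5.68 × 1.496×10^8 = 8.49728×10^8 km.
The Hohmann ellipse has a_t = (r₁ + r₂)/2 = 5.20608×10^8 km.
Transfer time t = π√(a_t³/μ) = 1.02501×10^8 s.
The target's mean motion on its circular orbit is ω₂ = √(μ/r₂³) = 1.46984×10^-8 rad/s.
Angle swept by the target during transfer: ω₂·t = 1.5066 rad = 86.32°.
The spacecraft traverses 180° on the transfer ellipse, so the target must lead by 180° − 86.32° = 93.7°.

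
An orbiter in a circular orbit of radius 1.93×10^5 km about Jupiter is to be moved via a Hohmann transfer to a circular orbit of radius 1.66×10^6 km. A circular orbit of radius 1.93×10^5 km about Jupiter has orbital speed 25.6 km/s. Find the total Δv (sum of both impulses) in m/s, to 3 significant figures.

Δv = 13400 m/s

From the circular-orbit relation v² = μ/r at r = 1.93×10^5 km: μ = v²r = (25.6)² × 1.93×10^5 = 1.26484×10^8 km³/s².
Semi-major axis of the transfer orbit: a_t = (1.930×10^5 + 1.660×10^6)/2 = 9.265×10^5 km.
At r₁ the circular-orbit speed is v₁ = √(μ/r₁) = 25.600 km/s.
Transfer-orbit speed at r₁ (vis-viva equation): v_p = √[μ(2/r₁ − 1/a_t)] = 34.267 km/s.
First burn Δv₁ = |v_p − v₁| = 8.667 km/s.
At r₂, v₂ = √(μ/r₂) = 8.729 km/s.
Transfer-orbit speed at r₂: v_a = √[μ(2/r₂ − 1/a_t)] = 3.984 km/s.
Second burn Δv₂ = |v₂ − v_a| = 4.745 km/s.
Total Δv = Δv₁ + Δv₂ = 13.41 km/s.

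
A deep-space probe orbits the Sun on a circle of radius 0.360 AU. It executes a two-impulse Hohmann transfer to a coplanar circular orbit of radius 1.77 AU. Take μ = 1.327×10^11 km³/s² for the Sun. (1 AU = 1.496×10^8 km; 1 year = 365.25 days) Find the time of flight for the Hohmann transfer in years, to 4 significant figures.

In km: r₁ = 0.360 × 1.496×10^8 = 5.3856×10^7 km; r₂ = 1.77 × 1.496×10^8 = 2.64792×10^8 km.
Semi-major axis of the transfer orbit: a_t = (5.3856×10^7 + 2.64792×10^8)/2 = 1.59324×10^8 km.
Half the transfer-orbit period gives t = π√(a_t³/μ) = 1.7343×10^7 s.
Converting: 1.7343×10^7 s ÷ 3.15576×10^7 s/year (365.25 × 86400) = 0.5496 years.

t = 0.5496 years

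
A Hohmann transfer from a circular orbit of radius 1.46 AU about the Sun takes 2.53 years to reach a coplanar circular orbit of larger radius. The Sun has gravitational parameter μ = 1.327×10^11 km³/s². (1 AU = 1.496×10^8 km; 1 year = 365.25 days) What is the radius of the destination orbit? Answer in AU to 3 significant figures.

In km: r₁ = 1.46 × 1.496×10^8 = 2.18416×10^8 km.
Transfer time t = 2.53 years × 365.25 × 86400 s = 7.9840728×10^7 s, and t = π√(a_t³/μ).
So a_t = (μ t²/π²)^(1/3) = (1.327×10^11 × (7.9840728×10^7)² / π²)^(1/3) = 4.4090×10^8 km.
Since a_t = (r₁ + r₂)/2, r₂ = 2a_t − r₁ = 2×4.4090×10^8 − 2.18416×10^8 = 6.63384×10^8 km.
In AU: r₂ = 6.63384×10^8 / 1.496×10^8 = 4.43 AU.

r₂ = 4.43 AU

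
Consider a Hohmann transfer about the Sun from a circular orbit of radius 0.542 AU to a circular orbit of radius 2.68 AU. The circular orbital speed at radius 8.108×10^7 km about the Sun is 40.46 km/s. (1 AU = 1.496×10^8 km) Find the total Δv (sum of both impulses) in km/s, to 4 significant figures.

Δv = 19.37 km/s

From the circular-orbit relation v² = μ/r at r = 8.108×10^7 km: μ = v²r = (40.46)² × 8.108×10^7 = 1.32729×10^11 km³/s².
In km: r₁ = 0.542 × 1.496×10^8 = 8.10832×10^7 km; r₂ = 2.68 × 1.496×10^8 = 4.00928×10^8 km.
The Hohmann ellipse has a_t = (r₁ + r₂)/2 = 2.410056×10^8 km.
At r₁ the circular-orbit speed is v₁ = √(μ/r₁) = 40.459 km/s.
Transfer-orbit speed at r₁ (v² = μ(2/r − 1/a)): v_p = √[μ(2/r₁ − 1/a_t)] = 52.184 km/s.
First burn Δv₁ = |v_p − v₁| = 11.725 km/s.
Circular speed at r₂: v₂ = √(μ/r₂) = 18.1949 km/s.
Transfer-orbit speed at r₂: v_a = √[μ(2/r₂ − 1/a_t)] = 10.5536 km/s.
Second burn Δv₂ = |v₂ − v_a| = 7.6413 km/s.
Total Δv = Δv₁ + Δv₂ = 19.37 km/s.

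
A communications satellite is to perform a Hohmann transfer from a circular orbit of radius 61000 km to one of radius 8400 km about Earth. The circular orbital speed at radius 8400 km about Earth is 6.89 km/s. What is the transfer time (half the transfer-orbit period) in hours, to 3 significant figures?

t = 8.93 hours

From the circular-orbit relation v² = μ/r at r = 8400 km: μ = v²r = (6.89)² × 8400 = 3.98766×10^5 km³/s².
Transfer-ellipse semi-major axis a_t = (r₁ + r₂)/2 = (61000 + 8400)/2 = 34700 km.
Transfer time t = π√(a_t³/μ) = π√((34700)³ / 3.98766×10^5) = 32160 s.
Converting: 32160 s ÷ 3600 s/hour = 8.93 hours.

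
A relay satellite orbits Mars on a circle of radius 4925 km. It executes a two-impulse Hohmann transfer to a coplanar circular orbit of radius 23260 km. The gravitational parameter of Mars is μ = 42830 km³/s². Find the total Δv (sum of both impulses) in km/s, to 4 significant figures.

The Hohmann ellipse has a_t = (r₁ + r₂)/2 = 14092.5 km.
At r₁ the circular-orbit speed is v₁ = √(μ/r₁) = 2.948974 km/s.
On the transfer ellipse at r₁, v² = μ(2/r − 1/a) gives v_p = √[μ(2/r₁ − 1/a_t)] = 3.788626 km/s.
First burn Δv₁ = |v_p − v₁| = 0.83965 km/s.
At r₂, v₂ = √(μ/r₂) = 1.3569667 km/s.
Transfer-orbit speed at r₂: v_a = √[μ(2/r₂ − 1/a_t)] = 0.80219191 km/s.
Second burn Δv₂ = |v₂ − v_a| = 0.55477 km/s.
Total Δv = Δv₁ + Δv₂ = 1.394 km/s.

Δv = 1.394 km/s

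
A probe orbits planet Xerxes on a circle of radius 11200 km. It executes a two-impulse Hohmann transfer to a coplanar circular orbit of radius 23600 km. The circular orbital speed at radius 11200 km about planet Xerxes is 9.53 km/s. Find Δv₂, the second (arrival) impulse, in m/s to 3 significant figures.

From the circular-orbit relation v² = μ/r at r = 11200 km: μ = v²r = (9.53)² × 11200 = 1.01719×10^6 km³/s².
Semi-major axis of the transfer orbit: a_t = (11200 + 23600)/2 = 17400 km.
On the circular orbit at r = 23600 km, v_c = √(μ/r) = 6.565 km/s.
Vis-viva on the transfer ellipse at r = 23600 km gives v_t = √[μ(2/r − 1/a_t)] = 5.267 km/s.
Δv₂ = |v_t − v_c| = |5.267 − 6.565| = 1.298 km/s.

Δv₂ = 1300 m/s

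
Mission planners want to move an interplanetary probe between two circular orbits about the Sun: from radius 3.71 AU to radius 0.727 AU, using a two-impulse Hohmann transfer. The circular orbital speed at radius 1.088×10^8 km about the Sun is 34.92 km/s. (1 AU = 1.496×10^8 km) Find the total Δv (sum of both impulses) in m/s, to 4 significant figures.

Δv = 16850 m/s

From the circular-orbit relation v² = μ/r at r = 1.088×10^8 km: μ = v²r = (34.92)² × 1.088×10^8 = 1.32671×10^11 km³/s².
In km: r₁ = 3.71 × 1.496×10^8 = 5.55016×10^8 km; r₂ = 0.727 × 1.496×10^8 = 1.087592×10^8 km.
The Hohmann ellipse has a_t = (r₁ + r₂)/2 = 3.318876×10^8 km.
At r₁ the circular-orbit speed is v₁ = √(μ/r₁) = 15.461 km/s.
Transfer-orbit speed at r₁ (vis-viva): v_a = √[μ(2/r₁ − 1/a_t)] = 8.8506 km/s.
First burn Δv₁ = |v_a − v₁| = 6.610 km/s.
Circular speed at r₂: v₂ = √(μ/r₂) = 34.93 km/s.
Transfer-orbit speed at r₂: v_p = √[μ(2/r₂ − 1/a_t)] = 45.17 km/s.
Second burn Δv₂ = |v₂ − v_p| = 10.24 km/s.
Total Δv = Δv₁ + Δv₂ = 16.85 km/s.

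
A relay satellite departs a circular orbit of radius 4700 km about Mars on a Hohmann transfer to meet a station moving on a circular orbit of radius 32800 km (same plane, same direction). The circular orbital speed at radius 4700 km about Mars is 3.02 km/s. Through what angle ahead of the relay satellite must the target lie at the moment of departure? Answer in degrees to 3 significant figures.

φ = 102°

From the circular-orbit relation v² = μ/r at r = 4700 km: μ = v²r = (3.02)² × 4700 = 42865.9 km³/s².
Transfer-ellipse semi-major axis a_t = (r₁ + r₂)/2 = (4700 + 32800)/2 = 18750 km.
The half-period of the transfer ellipse is t = π√(a_t³/μ) = 38960 s.
The target's mean motion on its circular orbit is ω₂ = √(μ/r₂³) = 3.485×10^-5 rad/s.
Angle swept by the target during transfer: ω₂·t = 1.3578 rad = 77.80°.
The relay satellite traverses 180° on the transfer ellipse, so the target must lead by 180° − 77.80° = 102°.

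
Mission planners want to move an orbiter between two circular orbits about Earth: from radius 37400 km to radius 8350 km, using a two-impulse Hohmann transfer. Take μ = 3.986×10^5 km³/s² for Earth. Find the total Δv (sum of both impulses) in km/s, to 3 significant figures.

The Hohmann ellipse has a_t = (r₁ + r₂)/2 = 22875 km.
Circular speed at r₁: v₁ = √(μ/r₁) = √(3.986×10^5/37400) = 3.26462 km/s.
On the transfer ellipse at r₁, vis-viva equation gives v_a = √[μ(2/r₁ − 1/a_t)] = 1.97240 km/s.
First burn Δv₁ = |v_a − v₁| = 1.29222 km/s.
Circular speed at r₂: v₂ = √(μ/r₂) = 6.90916 km/s.
Transfer-orbit speed at r₂: v_p = √[μ(2/r₂ − 1/a_t)] = 8.83447 km/s.
Second burn Δv₂ = |v₂ − v_p| = 1.92531 km/s.
Δv = Δv₁ + Δv₂ = 1.29222 + 1.92531 = 3.218 km/s.

Δv = 3.22 km/s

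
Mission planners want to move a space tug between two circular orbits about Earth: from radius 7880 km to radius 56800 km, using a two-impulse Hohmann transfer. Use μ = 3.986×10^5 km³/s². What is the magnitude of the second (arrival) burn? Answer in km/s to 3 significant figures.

Δv₂ = 1.34 km/s

Transfer-ellipse semi-major axis a_t = (r₁ + r₂)/2 = (7880 + 56800)/2 = 32340 km.
On the circular orbit at r = 56800 km, v_c = √(μ/r) = 2.649 km/s.
Transfer-orbit speed at the same r (vis-viva, a = a_t): v_t = √[μ(2/r − 1/a_t)] = 1.308 km/s.
Δv₂ = |v_t − v_c| = |1.308 − 2.649| = 1.341 km/s.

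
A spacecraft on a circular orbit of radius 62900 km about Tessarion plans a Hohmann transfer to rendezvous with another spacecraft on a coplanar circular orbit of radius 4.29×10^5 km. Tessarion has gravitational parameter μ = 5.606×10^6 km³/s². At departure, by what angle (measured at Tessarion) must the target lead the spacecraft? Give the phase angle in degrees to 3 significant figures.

φ = 102°

The Hohmann ellipse has a_t = (r₁ + r₂)/2 = 2.4595×10^5 km.
The half-period of the transfer ellipse is t = π√(a_t³/μ) = 1.61843×10^5 s.
Target angular speed ω₂ = √(μ/r₂³) = 8.42637×10^-6 rad/s.
Angle swept by the target during transfer: ω₂·t = 1.36375 rad = 78.14°.
The spacecraft traverses 180° on the transfer ellipse, so the target must lead by 180° − 78.14° = 102°.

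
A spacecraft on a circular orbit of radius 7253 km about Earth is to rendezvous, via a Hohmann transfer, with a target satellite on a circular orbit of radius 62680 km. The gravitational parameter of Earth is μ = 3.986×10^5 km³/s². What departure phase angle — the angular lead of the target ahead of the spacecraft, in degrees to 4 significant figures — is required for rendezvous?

The Hohmann ellipse has a_t = (r₁ + r₂)/2 = 34966.5 km.
The half-period of the transfer ellipse is t = π√(a_t³/μ) = 32540 s.
Target angular speed ω₂ = √(μ/r₂³) = 4.023×10^-5 rad/s.
Angle swept by the target during transfer: ω₂·t = 1.309 rad = 75.00°.
The spacecraft traverses 180° on the transfer ellipse, so the target must lead by 180° − 75.00° = 105.0°.

φ = 105.0°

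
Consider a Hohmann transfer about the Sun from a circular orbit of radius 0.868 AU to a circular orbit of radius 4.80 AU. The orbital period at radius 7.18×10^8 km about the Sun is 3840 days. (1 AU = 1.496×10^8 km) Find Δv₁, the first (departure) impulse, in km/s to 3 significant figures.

Δv₁ = 9.64 km/s

From Kepler's third law T² = 4π²r³/μ at r = 7.18×10^8 km, T = 3840 days = 3840 × 86400 s = 3.31776×10^8 s: μ = 4π²r³/T² = 1.32753×10^11 km³/s².
In km: r₁ = 0.868 × 1.496×10^8 = 1.298528×10^8 km; r₂ = 4.80 × 1.496×10^8 = 7.1808×10^8 km.
Transfer-ellipse semi-major axis a_t = (r₁ + r₂)/2 = (1.298528×10^8 + 7.1808×10^8)/2 = 4.239664×10^8 km.
Circular speed at r = 1.298528×10^8 km: v_c = √(μ/r) = 31.974 km/s.
Transfer-orbit speed at the same r (vis-viva, a = a_t): v_t = √[μ(2/r − 1/a_t)] = 41.612 km/s.
Δv₁ = |v_t − v_c| = |41.612 − 31.974| = 9.638 km/s.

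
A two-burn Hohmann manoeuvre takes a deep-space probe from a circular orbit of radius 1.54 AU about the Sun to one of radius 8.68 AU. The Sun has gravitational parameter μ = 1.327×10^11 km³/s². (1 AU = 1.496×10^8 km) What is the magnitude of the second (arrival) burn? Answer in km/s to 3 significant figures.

In km: r₁ = 1.54 × 1.496×10^8 = 2.30384×10^8 km; r₂ = 8.68 × 1.496×10^8 = 1.298528×10^9 km.
Transfer-ellipse semi-major axis a_t = (r₁ + r₂)/2 = (2.30384×10^8 + 1.298528×10^9)/2 = 7.64456×10^8 km.
On the circular orbit at r = 1.298528×10^9 km, v_c = √(μ/r) = 10.109 km/s.
Vis-viva on the transfer ellipse at r = 1.298528×10^9 km gives v_t = √[μ(2/r − 1/a_t)] = 5.5496 km/s.
Δv₂ = |v_t − v_c| = |5.5496 − 10.109| = 4.559 km/s.

Δv₂ = 4.56 km/s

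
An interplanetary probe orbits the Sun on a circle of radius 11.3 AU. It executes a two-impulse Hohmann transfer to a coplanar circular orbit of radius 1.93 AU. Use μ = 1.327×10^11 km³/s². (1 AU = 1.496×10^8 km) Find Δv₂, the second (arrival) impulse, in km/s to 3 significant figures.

Δv₂ = 6.58 km/s

In km: r₁ = 11.3 × 1.496×10^8 = 1.69048×10^9 km; r₂ = 1.93 × 1.496×10^8 = 2.88728×10^8 km.
Transfer-ellipse semi-major axis a_t = (r₁ + r₂)/2 = (1.69048×10^9 + 2.88728×10^8)/2 = 9.89604×10^8 km.
Circular speed at r = 2.88728×10^8 km: v_c = √(μ/r) = 21.43833 km/s.
Vis-viva on the transfer ellipse at r = 2.88728×10^8 km gives v_t = √[μ(2/r − 1/a_t)] = 28.01982 km/s.
Δv₂ = |v_t − v_c| = |28.01982 − 21.43833| = 6.581 km/s.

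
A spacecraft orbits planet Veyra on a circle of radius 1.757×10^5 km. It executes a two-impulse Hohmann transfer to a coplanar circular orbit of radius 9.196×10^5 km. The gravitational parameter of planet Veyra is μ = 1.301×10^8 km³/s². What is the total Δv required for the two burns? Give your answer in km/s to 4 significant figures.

Δv = 13.21 km/s

The Hohmann ellipse has a_t = (r₁ + r₂)/2 = 5.4765×10^5 km.
Circular speed at r₁: v₁ = √(μ/r₁) = √(1.301×10^8/1.757×10^5) = 27.21 km/s.
On the transfer ellipse at r₁, vis-viva equation gives v_p = √[μ(2/r₁ − 1/a_t)] = 35.26 km/s.
First burn Δv₁ = |v_p − v₁| = 8.050 km/s.
Circular speed at r₂: v₂ = √(μ/r₂) = 11.894 km/s.
Transfer-orbit speed at r₂: v_a = √[μ(2/r₂ − 1/a_t)] = 6.7371 km/s.
Second burn Δv₂ = |v₂ − v_a| = 5.157 km/s.
Δv = Δv₁ + Δv₂ = 8.050 + 5.157 = 13.21 km/s.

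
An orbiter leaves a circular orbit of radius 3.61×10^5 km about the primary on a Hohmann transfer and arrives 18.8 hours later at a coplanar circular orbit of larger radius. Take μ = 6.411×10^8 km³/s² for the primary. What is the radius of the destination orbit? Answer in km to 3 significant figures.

Transfer time t = 18.8 hours = 67680 s, and t = π√(a_t³/μ).
So a_t = (μ t²/π²)^(1/3) = (6.411×10^8 × (67680)² / π²)^(1/3) = 6.6760×10^5 km.
Since a_t = (r₁ + r₂)/2, r₂ = 2a_t − r₁ = 2×6.6760×10^5 − 3.610×10^5 = 9.742×10^5 km.

r₂ = 9.74×10^5 km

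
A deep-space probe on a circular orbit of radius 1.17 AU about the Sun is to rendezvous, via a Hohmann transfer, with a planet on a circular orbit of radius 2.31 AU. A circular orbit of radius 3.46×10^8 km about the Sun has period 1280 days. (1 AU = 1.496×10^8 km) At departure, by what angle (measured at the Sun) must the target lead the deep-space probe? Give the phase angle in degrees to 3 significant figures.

From Kepler's third law T² = 4π²r³/μ at r = 3.46×10^8 km, T = 1280 days = 1280 × 86400 s = 1.10592×10^8 s: μ = 4π²r³/T² = 1.33703×10^11 km³/s².
In km: r₁ = 1.17 × 1.496×10^8 = 1.75032×10^8 km; r₂ = 2.31 × 1.496×10^8 = 3.45576×10^8 km.
Transfer-ellipse semi-major axis a_t = (r₁ + r₂)/2 = (1.75032×10^8 + 3.45576×10^8)/2 = 2.60304×10^8 km.
Transfer time t = π√(a_t³/μ) = 3.608×10^7 s.
Target angular speed ω₂ = √(μ/r₂³) = 5.692×10^-8 rad/s.
Angle swept by the target during transfer: ω₂·t = 2.054 rad = 117.7°.
Arrival is 180° from departure on the ellipse, so φ = 180° − 117.7° = 62.3°.

φ = 62.3°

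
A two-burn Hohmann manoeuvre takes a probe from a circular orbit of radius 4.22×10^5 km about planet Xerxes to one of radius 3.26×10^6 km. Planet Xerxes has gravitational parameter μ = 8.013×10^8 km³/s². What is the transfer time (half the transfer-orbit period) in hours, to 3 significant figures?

t = 77.0 hours

Transfer-ellipse semi-major axis a_t = (r₁ + r₂)/2 = (4.220×10^5 + 3.260×10^6)/2 = 1.841×10^6 km.
By Kepler's third law the transfer-orbit period is T = 2π√(a_t³/μ), so t = T/2 = 2.772×10^5 s.
Converting: 2.772×10^5 s ÷ 3600 s/hour = 77.0 hours.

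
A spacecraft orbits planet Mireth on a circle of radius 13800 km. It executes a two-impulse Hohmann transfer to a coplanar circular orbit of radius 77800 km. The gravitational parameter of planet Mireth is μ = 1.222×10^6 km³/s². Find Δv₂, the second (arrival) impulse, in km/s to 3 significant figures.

Δv₂ = 1.79 km/s

The Hohmann ellipse has a_t = (r₁ + r₂)/2 = 45800 km.
Circular speed at r = 77800 km: v_c = √(μ/r) = 3.963 km/s.
Transfer-orbit speed at the same r (vis-viva, a = a_t): v_t = √[μ(2/r − 1/a_t)] = 2.175 km/s.
Δv₂ = |v_t − v_c| = |2.175 − 3.963| = 1.788 km/s.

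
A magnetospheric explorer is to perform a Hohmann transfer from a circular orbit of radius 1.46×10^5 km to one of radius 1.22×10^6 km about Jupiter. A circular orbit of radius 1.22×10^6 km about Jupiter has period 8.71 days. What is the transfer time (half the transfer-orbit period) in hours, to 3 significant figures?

From Kepler's third law T² = 4π²r³/μ at r = 1.22×10^6 km, T = 8.71 days = 8.71 × 86400 s = 7.52544×10^5 s: μ = 4π²r³/T² = 1.26583×10^8 km³/s².
Semi-major axis of the transfer orbit: a_t = (1.460×10^5 + 1.220×10^6)/2 = 6.830×10^5 km.
By Kepler's third law the transfer-orbit period is T = 2π√(a_t³/μ), so t = T/2 = 1.576×10^5 s.
Converting: 1.576×10^5 s ÷ 3600 s/hour = 43.8 hours.

t = 43.8 hours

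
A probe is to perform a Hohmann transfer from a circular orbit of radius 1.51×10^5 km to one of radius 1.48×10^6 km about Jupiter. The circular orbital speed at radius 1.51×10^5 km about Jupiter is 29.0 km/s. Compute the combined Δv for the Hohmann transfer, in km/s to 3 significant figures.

From the circular-orbit relation v² = μ/r at r = 1.51×10^5 km: μ = v²r = (29.0)² × 1.51×10^5 = 1.26991×10^8 km³/s².
The Hohmann ellipse has a_t = (r₁ + r₂)/2 = 8.155×10^5 km.
Circular speed at r₁: v₁ = √(μ/r₁) = √(1.26991×10^8/1.510×10^5) = 29.0000 km/s.
On the transfer ellipse at r₁, vis-viva equation gives v_p = √[μ(2/r₁ − 1/a_t)] = 39.0676 km/s.
First burn Δv₁ = |v_p − v₁| = 10.0676 km/s.
At r₂, v₂ = √(μ/r₂) = 9.26308 km/s.
Transfer-orbit speed at r₂: v_a = √[μ(2/r₂ − 1/a_t)] = 3.98595 km/s.
Second burn Δv₂ = |v₂ − v_a| = 5.27713 km/s.
Δv = Δv₁ + Δv₂ = 10.0676 + 5.27713 = 15.34 km/s.

Δv = 15.3 km/s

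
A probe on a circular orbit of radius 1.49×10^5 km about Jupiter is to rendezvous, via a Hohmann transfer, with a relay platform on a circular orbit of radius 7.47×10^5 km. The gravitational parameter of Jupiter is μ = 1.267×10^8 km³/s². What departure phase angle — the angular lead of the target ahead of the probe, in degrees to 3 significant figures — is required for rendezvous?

φ = 96.4°

Transfer-ellipse semi-major axis a_t = (r₁ + r₂)/2 = (1.490×10^5 + 7.470×10^5)/2 = 4.480×10^5 km.
The half-period of the transfer ellipse is t = π√(a_t³/μ) = 83691 s.
The target's mean motion on its circular orbit is ω₂ = √(μ/r₂³) = 1.7434×10^-5 rad/s.
Angle swept by the target during transfer: ω₂·t = 1.4591 rad = 83.60°.
Arrival is 180° from departure on the ellipse, so φ = 180° − 83.60° = 96.4°.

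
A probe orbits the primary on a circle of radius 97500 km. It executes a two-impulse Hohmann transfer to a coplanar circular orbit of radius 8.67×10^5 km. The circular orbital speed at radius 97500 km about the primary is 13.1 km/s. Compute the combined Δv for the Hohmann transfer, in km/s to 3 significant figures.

Δv = 6.88 km/s

From the circular-orbit relation v² = μ/r at r = 97500 km: μ = v²r = (13.1)² × 97500 = 1.67320×10^7 km³/s².
Semi-major axis of the transfer orbit: a_t = (97500 + 8.670×10^5)/2 = 4.8225×10^5 km.
Circular speed at r₁: v₁ = √(μ/r₁) = √(1.67320×10^7/97500) = 13.100 km/s.
On the transfer ellipse at r₁, v² = μ(2/r − 1/a) gives v_p = √[μ(2/r₁ − 1/a_t)] = 17.565 km/s.
First burn Δv₁ = |v_p − v₁| = 4.465 km/s.
Circular speed at r₂: v₂ = √(μ/r₂) = 4.393 km/s.
Transfer-orbit speed at r₂: v_a = √[μ(2/r₂ − 1/a_t)] = 1.975 km/s.
Second burn Δv₂ = |v₂ − v_a| = 2.418 km/s.
Total Δv = Δv₁ + Δv₂ = 6.883 km/s.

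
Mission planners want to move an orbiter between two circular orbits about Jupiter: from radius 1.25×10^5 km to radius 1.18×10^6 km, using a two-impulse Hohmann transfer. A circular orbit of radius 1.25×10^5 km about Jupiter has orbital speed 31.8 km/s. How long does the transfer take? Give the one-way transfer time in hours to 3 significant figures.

From the circular-orbit relation v² = μ/r at r = 1.25×10^5 km: μ = v²r = (31.8)² × 1.25×10^5 = 1.26405×10^8 km³/s².
Semi-major axis of the transfer orbit: a_t = (1.250×10^5 + 1.180×10^6)/2 = 6.525×10^5 km.
Transfer time t = π√(a_t³/μ) = π√((6.525×10^5)³ / 1.26405×10^8) = 1.473×10^5 s.
Converting: 1.473×10^5 s ÷ 3600 s/hour = 40.9 hours.

t = 40.9 hours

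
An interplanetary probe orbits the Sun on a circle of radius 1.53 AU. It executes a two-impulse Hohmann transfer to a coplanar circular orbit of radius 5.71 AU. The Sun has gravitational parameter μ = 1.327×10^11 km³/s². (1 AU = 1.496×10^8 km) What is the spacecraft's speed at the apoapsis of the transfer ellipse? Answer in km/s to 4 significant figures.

v = 8.103 km/s

In km: r₁ = 1.53 × 1.496×10^8 = 2.28888×10^8 km; r₂ = 5.71 × 1.496×10^8 = 8.54216×10^8 km.
Transfer-ellipse semi-major axis a_t = (r₁ + r₂)/2 = (2.28888×10^8 + 8.54216×10^8)/2 = 5.41552×10^8 km.
At apoapsis, r = 8.54216×10^8 km.
From the vis-viva equation, v = √[μ(2/r − 1/a_t)] = 8.103 km/s.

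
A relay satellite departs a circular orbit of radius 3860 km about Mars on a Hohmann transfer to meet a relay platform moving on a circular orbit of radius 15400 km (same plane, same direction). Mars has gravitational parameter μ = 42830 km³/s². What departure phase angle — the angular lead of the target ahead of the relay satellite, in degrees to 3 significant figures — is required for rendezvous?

φ = 91.0°

Semi-major axis of the transfer orbit: a_t = (3860 + 15400)/2 = 9630 km.
The half-period of the transfer ellipse is t = π√(a_t³/μ) = 14345.5 s.
Target angular speed ω₂ = √(μ/r₂³) = 1.08291×10^-4 rad/s.
Angle swept by the target during transfer: ω₂·t = 1.5535 rad = 89.01°.
The relay satellite traverses 180° on the transfer ellipse, so the target must lead by 180° − 89.01° = 91.0°.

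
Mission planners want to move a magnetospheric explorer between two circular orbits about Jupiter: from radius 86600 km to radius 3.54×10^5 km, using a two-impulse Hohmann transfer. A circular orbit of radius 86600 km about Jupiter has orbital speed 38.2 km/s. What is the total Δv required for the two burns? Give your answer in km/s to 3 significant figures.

From the circular-orbit relation v² = μ/r at r = 86600 km: μ = v²r = (38.2)² × 86600 = 1.26370×10^8 km³/s².
The Hohmann ellipse has a_t = (r₁ + r₂)/2 = 2.203×10^5 km.
Circular speed at r₁: v₁ = √(μ/r₁) = √(1.26370×10^8/86600) = 38.20 km/s.
On the transfer ellipse at r₁, vis-viva equation gives v_p = √[μ(2/r₁ − 1/a_t)] = 48.42 km/s.
First burn Δv₁ = |v_p − v₁| = 10.22 km/s.
Circular speed at r₂: v₂ = √(μ/r₂) = 18.894 km/s.
Transfer-orbit speed at r₂: v_a = √[μ(2/r₂ − 1/a_t)] = 11.846 km/s.
Second burn Δv₂ = |v₂ − v_a| = 7.048 km/s.
Δv = Δv₁ + Δv₂ = 10.22 + 7.048 = 17.27 km/s.

Δv = 17.3 km/s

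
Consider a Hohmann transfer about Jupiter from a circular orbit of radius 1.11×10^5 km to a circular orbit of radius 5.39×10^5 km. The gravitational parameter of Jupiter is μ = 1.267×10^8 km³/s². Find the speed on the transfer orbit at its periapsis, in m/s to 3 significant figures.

v = 43500 m/s

Transfer-ellipse semi-major axis a_t = (r₁ + r₂)/2 = (1.110×10^5 + 5.390×10^5)/2 = 3.250×10^5 km.
The periapsis of the transfer ellipse is at r = 1.110×10^5 km.
Vis-viva: v = √[μ(2/r − 1/a_t)] = √[1.267×10^8 × (2/1.110×10^5 − 1/3.250×10^5)] = 43.51 km/s.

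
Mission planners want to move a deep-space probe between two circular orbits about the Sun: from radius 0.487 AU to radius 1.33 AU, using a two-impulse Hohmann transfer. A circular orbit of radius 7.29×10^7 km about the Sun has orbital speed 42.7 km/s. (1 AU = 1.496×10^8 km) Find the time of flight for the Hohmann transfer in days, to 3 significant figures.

t = 158 days

From the circular-orbit relation v² = μ/r at r = 7.29×10^7 km: μ = v²r = (42.7)² × 7.29×10^7 = 1.32918×10^11 km³/s².
In km: r₁ = 0.487 × 1.496×10^8 = 7.28552×10^7 km; r₂ = 1.33 × 1.496×10^8 = 1.98968×10^8 km.
Semi-major axis of the transfer orbit: a_t = (7.28552×10^7 + 1.98968×10^8)/2 = 1.359116×10^8 km.
By Kepler's third law the transfer-orbit period is T = 2π√(a_t³/μ), so t = T/2 = 1.365×10^7 s.
Converting: 1.365×10^7 s ÷ 86400 s/day = 158 days.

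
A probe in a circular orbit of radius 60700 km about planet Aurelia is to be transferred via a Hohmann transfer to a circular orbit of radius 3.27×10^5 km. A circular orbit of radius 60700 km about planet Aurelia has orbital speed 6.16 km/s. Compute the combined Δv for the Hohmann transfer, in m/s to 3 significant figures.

Δv = 3010 m/s

From the circular-orbit relation v² = μ/r at r = 60700 km: μ = v²r = (6.16)² × 60700 = 2.30330×10^6 km³/s².
Transfer-ellipse semi-major axis a_t = (r₁ + r₂)/2 = (60700 + 3.270×10^5)/2 = 1.9385×10^5 km.
Circular speed at r₁: v₁ = √(μ/r₁) = √(2.30330×10^6/60700) = 6.16000 km/s.
On the transfer ellipse at r₁, v² = μ(2/r − 1/a) gives v_p = √[μ(2/r₁ − 1/a_t)] = 8.00058 km/s.
First burn Δv₁ = |v_p − v₁| = 1.84058 km/s.
At r₂, v₂ = √(μ/r₂) = 2.65400 km/s.
Transfer-orbit speed at r₂: v_a = √[μ(2/r₂ − 1/a_t)] = 1.48512 km/s.
Second burn Δv₂ = |v₂ − v_a| = 1.16888 km/s.
Total Δv = Δv₁ + Δv₂ = 3.009 km/s.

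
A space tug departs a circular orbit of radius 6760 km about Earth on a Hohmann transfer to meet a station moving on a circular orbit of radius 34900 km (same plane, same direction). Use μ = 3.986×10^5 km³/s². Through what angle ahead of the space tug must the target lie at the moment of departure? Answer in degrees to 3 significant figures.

Semi-major axis of the transfer orbit: a_t = (6760 + 34900)/2 = 20830 km.
The half-period of the transfer ellipse is t = π√(a_t³/μ) = 14960 s.
Target angular speed ω₂ = √(μ/r₂³) = 9.683×10^-5 rad/s.
Angle swept by the target during transfer: ω₂·t = 1.4486 rad = 83.00°.
The space tug traverses 180° on the transfer ellipse, so the target must lead by 180° − 83.00° = 97.0°.

φ = 97.0°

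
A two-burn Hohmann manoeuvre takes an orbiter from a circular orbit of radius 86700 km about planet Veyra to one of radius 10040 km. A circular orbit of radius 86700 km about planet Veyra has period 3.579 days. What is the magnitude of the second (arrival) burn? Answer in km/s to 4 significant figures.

From Kepler's third law T² = 4π²r³/μ at r = 86700 km, T = 3.579 days = 3.579 × 86400 s = 3.092256×10^5 s: μ = 4π²r³/T² = 2.69071×10^5 km³/s².
The Hohmann ellipse has a_t = (r₁ + r₂)/2 = 48370 km.
On the circular orbit at r = 10040 km, v_c = √(μ/r) = 5.177 km/s.
Transfer-orbit speed at the same r (vis-viva, a = a_t): v_t = √[μ(2/r − 1/a_t)] = 6.931 km/s.
Δv₂ = |v_t − v_c| = |6.931 − 5.177| = 1.754 km/s.

Δv₂ = 1.754 km/s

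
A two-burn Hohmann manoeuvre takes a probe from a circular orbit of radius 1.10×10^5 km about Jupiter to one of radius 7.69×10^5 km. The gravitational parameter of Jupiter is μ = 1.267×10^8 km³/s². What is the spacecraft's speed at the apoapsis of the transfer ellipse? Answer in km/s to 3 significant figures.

v = 6.42 km/s

The Hohmann ellipse has a_t = (r₁ + r₂)/2 = 4.395×10^5 km.
At apoapsis, r = 7.690×10^5 km.
Vis-viva: v = √[μ(2/r − 1/a_t)] = √[1.267×10^8 × (2/7.690×10^5 − 1/4.395×10^5)] = 6.422 km/s.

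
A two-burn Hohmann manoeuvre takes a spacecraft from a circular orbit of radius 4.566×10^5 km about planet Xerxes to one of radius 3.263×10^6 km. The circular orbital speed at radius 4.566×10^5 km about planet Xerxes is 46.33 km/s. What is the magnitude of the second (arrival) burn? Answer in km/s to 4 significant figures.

From the circular-orbit relation v² = μ/r at r = 4.566×10^5 km: μ = v²r = (46.33)² × 4.566×10^5 = 9.80078×10^8 km³/s².
Semi-major axis of the transfer orbit: a_t = (4.566×10^5 + 3.263×10^6)/2 = 1.8598×10^6 km.
Circular speed at r = 3.263×10^6 km: v_c = √(μ/r) = 17.331 km/s.
Vis-viva on the transfer ellipse at r = 3.263×10^6 km gives v_t = √[μ(2/r − 1/a_t)] = 8.5873 km/s.
Δv₂ = |v_t − v_c| = |8.5873 − 17.331| = 8.744 km/s.

Δv₂ = 8.744 km/s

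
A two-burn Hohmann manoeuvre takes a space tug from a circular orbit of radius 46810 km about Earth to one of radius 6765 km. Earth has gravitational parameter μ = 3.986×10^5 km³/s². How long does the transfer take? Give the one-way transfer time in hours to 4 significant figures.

Transfer-ellipse semi-major axis a_t = (r₁ + r₂)/2 = (46810 + 6765)/2 = 26787.5 km.
Half the transfer-orbit period gives t = π√(a_t³/μ) = 21816 s.
Converting: 21816 s ÷ 3600 s/hour = 6.060 hours.

t = 6.060 hours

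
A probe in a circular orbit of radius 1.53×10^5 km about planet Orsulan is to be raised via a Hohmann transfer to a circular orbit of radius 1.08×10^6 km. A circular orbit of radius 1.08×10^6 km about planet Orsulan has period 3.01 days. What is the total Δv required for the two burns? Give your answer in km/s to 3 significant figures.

Δv = 35.5 km/s

From Kepler's third law T² = 4π²r³/μ at r = 1.08×10^6 km, T = 3.01 days = 3.01 × 86400 s = 2.60064×10^5 s: μ = 4π²r³/T² = 7.35310×10^8 km³/s².
Semi-major axis of the transfer orbit: a_t = (1.530×10^5 + 1.080×10^6)/2 = 6.165×10^5 km.
Circular speed at r₁: v₁ = √(μ/r₁) = √(7.35310×10^8/1.530×10^5) = 69.32495 km/s.
Transfer-orbit speed at r₁ (vis-viva): v_p = √[μ(2/r₁ − 1/a_t)] = 91.75609 km/s.
First burn Δv₁ = |v_p − v₁| = 22.4311 km/s.
At r₂, v₂ = √(μ/r₂) = 26.0930 km/s.
Transfer-orbit speed at r₂: v_a = √[μ(2/r₂ − 1/a_t)] = 12.9988 km/s.
Second burn Δv₂ = |v₂ − v_a| = 13.0942 km/s.
Total Δv = Δv₁ + Δv₂ = 35.53 km/s.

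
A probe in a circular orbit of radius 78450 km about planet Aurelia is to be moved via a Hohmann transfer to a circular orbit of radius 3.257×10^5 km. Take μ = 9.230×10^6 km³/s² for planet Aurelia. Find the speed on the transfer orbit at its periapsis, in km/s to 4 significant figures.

v = 13.77 km/s

Semi-major axis of the transfer orbit: a_t = (78450 + 3.257×10^5)/2 = 2.02075×10^5 km.
The periapsis of the transfer ellipse is at r = 78450 km.
Vis-viva: v = √[μ(2/r − 1/a_t)] = √[9.230×10^6 × (2/78450 − 1/2.02075×10^5)] = 13.77 km/s.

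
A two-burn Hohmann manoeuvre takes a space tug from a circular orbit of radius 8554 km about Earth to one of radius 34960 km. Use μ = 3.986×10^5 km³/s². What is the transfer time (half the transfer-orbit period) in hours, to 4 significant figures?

Transfer-ellipse semi-major axis a_t = (r₁ + r₂)/2 = (8554 + 34960)/2 = 21757 km.
Transfer time t = π√(a_t³/μ) = π√((21757)³ / 3.986×10^5) = 15970 s.
Converting: 15970 s ÷ 3600 s/hour = 4.436 hours.

t = 4.436 hours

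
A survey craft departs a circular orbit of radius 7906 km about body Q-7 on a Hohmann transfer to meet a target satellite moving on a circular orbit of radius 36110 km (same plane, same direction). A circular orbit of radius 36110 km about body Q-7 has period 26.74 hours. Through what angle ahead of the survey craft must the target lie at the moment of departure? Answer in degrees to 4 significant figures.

From Kepler's third law T² = 4π²r³/μ at r = 36110 km, T = 26.74 hours = 26.74 × 3600 s = 96264 s: μ = 4π²r³/T² = 2.00592×10^5 km³/s².
The Hohmann ellipse has a_t = (r₁ + r₂)/2 = 22008 km.
The half-period of the transfer ellipse is t = π√(a_t³/μ) = 22901.5 s.
The target's mean motion on its circular orbit is ω₂ = √(μ/r₂³) = 6.52704×10^-5 rad/s.
Angle swept by the target during transfer: ω₂·t = 1.4948 rad = 85.65°.
Arrival is 180° from departure on the ellipse, so φ = 180° − 85.65° = 94.35°.

φ = 94.35°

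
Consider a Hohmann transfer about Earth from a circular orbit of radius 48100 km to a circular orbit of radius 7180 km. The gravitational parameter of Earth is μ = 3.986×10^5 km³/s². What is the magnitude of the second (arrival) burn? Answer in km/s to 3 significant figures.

The Hohmann ellipse has a_t = (r₁ + r₂)/2 = 27640 km.
Circular speed at r = 7180 km: v_c = √(μ/r) = 7.451 km/s.
Transfer-orbit speed at the same r (vis-viva, a = a_t): v_t = √[μ(2/r − 1/a_t)] = 9.829 km/s.
Δv₂ = |v_t − v_c| = |9.829 − 7.451| = 2.378 km/s.

Δv₂ = 2.38 km/s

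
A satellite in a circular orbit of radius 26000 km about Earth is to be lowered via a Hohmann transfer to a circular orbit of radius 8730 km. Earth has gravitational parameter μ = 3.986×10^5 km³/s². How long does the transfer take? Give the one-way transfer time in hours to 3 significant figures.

t = 3.16 hours

Semi-major axis of the transfer orbit: a_t = (26000 + 8730)/2 = 17365 km.
Half the transfer-orbit period gives t = π√(a_t³/μ) = 11390 s.
Converting: 11390 s ÷ 3600 s/hour = 3.16 hours.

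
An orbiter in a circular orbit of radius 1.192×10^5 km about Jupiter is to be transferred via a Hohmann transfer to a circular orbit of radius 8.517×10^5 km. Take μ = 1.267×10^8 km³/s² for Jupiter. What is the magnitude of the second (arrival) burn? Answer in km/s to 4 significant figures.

Semi-major axis of the transfer orbit: a_t = (1.192×10^5 + 8.517×10^5)/2 = 4.8545×10^5 km.
On the circular orbit at r = 8.517×10^5 km, v_c = √(μ/r) = 12.197 km/s.
Transfer-orbit speed at the same r (vis-viva, a = a_t): v_t = √[μ(2/r − 1/a_t)] = 6.0438 km/s.
Δv₂ = |v_t − v_c| = |6.0438 − 12.197| = 6.153 km/s.

Δv₂ = 6.153 km/s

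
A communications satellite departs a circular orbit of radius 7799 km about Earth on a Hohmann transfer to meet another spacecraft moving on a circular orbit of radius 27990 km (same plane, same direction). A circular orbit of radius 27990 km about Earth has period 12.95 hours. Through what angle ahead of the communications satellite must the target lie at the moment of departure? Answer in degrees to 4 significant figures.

From Kepler's third law T² = 4π²r³/μ at r = 27990 km, T = 12.95 hours = 12.95 × 3600 s = 46620 s: μ = 4π²r³/T² = 3.98312×10^5 km³/s².
Semi-major axis of the transfer orbit: a_t = (7799 + 27990)/2 = 17894.5 km.
Transfer time t = π√(a_t³/μ) = 11916 s.
The target's mean motion on its circular orbit is ω₂ = √(μ/r₂³) = 1.3477×10^-4 rad/s.
Angle swept by the target during transfer: ω₂·t = 1.6059 rad = 92.01°.
The communications satellite traverses 180° on the transfer ellipse, so the target must lead by 180° − 92.01° = 87.99°.

φ = 87.99°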